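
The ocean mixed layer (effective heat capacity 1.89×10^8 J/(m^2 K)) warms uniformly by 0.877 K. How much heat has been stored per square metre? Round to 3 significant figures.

1.66×10^8

Areal heat capacity C = 1.89×10^8 J/(m^2 K) (given).
ΔQ = C ΔT = 1.89×10^8 × 0.877 = 1.66×10^8 J/m².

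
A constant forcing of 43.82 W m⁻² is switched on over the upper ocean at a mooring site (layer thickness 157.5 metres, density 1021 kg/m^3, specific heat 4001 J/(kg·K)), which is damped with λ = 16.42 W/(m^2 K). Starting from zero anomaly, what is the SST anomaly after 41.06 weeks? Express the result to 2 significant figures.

Areal heat capacity C = ρ c_p D = 1021 × 4001 × 157.5 = 6.43×10^8 J/(m²·K).
τ = C / λ = 6.43×10^8 / 16.42 = 3.92×10^7 s.
Equilibrium anomaly ΔT_eq = F / λ = 43.82 / 16.42 = 2.67 K.
t = 41.06 weeks = 2.48×10^7 s, so t/τ = 0.634.
ΔT(t) = ΔT_eq (1 − e^(−t/τ)) = 2.67 × (1 − e^−0.634) = 1.25 K.

1.3 K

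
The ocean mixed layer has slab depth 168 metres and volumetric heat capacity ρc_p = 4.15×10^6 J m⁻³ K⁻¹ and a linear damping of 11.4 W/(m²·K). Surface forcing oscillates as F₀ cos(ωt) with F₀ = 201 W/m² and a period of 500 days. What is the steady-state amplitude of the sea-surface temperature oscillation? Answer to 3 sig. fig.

Areal heat capacity C = ρc_p × D = 4.15×10^6 × 168 = 6.97×10^8 J/(m^2 K).
Angular frequency ω = 2π / T = 2π / 4.32×10^7 s = 1.45×10^-7 s⁻¹.
√((Cω)² + λ²) = √((101)² + 11.4²) = 102 W/(m²·K).
Amplitude A = F₀ / √((Cω)²+λ²) = 201 / 102 = 1.97 K.

1.97 K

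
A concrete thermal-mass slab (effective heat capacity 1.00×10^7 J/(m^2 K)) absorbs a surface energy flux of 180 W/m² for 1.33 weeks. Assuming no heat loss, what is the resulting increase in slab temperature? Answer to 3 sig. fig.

Areal heat capacity C = 1.00×10^7 J/(m^2 K) (given).
Net heat input Q = F Δt = 180 × (1.33 weeks × 6.048×10^5 s/week) = 1.45×10^8 J/m².
ΔT = Q / C = 1.45×10^8 / 1.00×10^7 = 14.5 K.

14.5 K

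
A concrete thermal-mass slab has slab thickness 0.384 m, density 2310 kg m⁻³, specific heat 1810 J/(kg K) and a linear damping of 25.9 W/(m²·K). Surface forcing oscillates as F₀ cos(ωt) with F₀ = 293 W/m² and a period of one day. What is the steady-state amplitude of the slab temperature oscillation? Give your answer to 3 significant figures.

2.45 K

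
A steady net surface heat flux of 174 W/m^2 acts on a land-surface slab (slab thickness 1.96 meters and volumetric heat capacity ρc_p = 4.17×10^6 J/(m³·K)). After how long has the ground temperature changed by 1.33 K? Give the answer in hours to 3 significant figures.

17.4 hours

Areal heat capacity C = ρc_p × D = 4.17×10^6 × 1.96 = 8.17×10^6 J m⁻² K⁻¹.
Time required: Δt = C ΔT / F = 8.17×10^6 × 1.33 / 174 = 62500 s.
In hours: 62500 s / (3600 s/hour) = 17.4 hours.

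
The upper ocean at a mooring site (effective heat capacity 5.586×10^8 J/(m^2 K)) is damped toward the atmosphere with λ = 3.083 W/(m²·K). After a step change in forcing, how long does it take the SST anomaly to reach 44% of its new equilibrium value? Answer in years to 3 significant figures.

Areal heat capacity C = 5.586×10^8 J/(m^2 K) (given).
τ = C / λ = 5.59×10^8 / 3.083 = 1.81×10^8 s.
Fraction reached: 1 − e^(−t/τ) = 0.44 ⇒ t = −τ ln(1 − 0.44) = τ × 0.580.
t = 1.05×10^8 s = 3.33 years.

3.33 years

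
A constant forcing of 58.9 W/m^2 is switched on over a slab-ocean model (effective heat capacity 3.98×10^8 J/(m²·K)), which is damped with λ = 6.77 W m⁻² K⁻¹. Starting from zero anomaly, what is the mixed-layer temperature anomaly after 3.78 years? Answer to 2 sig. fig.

Areal heat capacity C = 3.98×10^8 J/(m²·K) (given).
τ = C / λ = 3.98×10^8 / 6.77 = 5.88×10^7 s.
Equilibrium anomaly ΔT_eq = F / λ = 58.9 / 6.77 = 8.70 K.
t = 3.78 years = 1.19×10^8 s, so t/τ = 2.03.
ΔT(t) = ΔT_eq (1 − e^(−t/τ)) = 8.70 × (1 − e^−2.03) = 7.56 K.

7.6 K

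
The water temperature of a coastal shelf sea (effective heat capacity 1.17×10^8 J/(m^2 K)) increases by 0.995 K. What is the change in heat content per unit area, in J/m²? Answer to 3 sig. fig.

Areal heat capacity C = 1.17×10^8 J/(m^2 K) (given).
ΔQ = C ΔT = 1.17×10^8 × 0.995 = 1.16×10^8 J/m².

1.16×10^8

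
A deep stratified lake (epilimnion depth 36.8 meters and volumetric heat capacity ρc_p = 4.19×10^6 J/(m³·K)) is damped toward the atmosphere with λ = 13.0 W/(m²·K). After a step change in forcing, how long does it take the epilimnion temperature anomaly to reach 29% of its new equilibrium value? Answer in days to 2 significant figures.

47 days

Areal heat capacity C = ρc_p × D = 4.19×10^6 × 36.8 = 1.54×10^8 J m⁻² K⁻¹.
τ = C / λ = 1.54×10^8 / 13.0 = 1.19×10^7 s.
Fraction reached: 1 − e^(−t/τ) = 0.29 ⇒ t = −τ ln(1 − 0.29) = τ × 0.342.
t = 4.06×10^6 s = 47.0 days.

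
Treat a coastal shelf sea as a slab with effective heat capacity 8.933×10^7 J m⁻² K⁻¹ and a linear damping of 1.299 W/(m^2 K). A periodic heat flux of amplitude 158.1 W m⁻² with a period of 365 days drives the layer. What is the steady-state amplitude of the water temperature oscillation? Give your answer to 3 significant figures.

Areal heat capacity C = 8.933×10^7 J m⁻² K⁻¹ (given).
Angular frequency ω = 2π / T = 2π / 3.15×10^7 s = 1.99×10^-7 s⁻¹.
√((Cω)² + λ²) = √((17.8)² + 1.299²) = 17.8 W/(m²·K).
Amplitude A = F₀ / √((Cω)²+λ²) = 158.1 / 17.8 = 8.86 K.

8.86 K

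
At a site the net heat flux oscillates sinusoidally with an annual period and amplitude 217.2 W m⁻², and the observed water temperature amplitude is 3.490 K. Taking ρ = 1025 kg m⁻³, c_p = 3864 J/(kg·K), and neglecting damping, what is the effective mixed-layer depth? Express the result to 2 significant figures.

79 m

ω = 2π / 3.15×10^7 s = 1.99×10^-7 s⁻¹.
Required C = F₀ / (A ω) = 217.2 / (3.490 × 1.99×10^-7) = 3.12×10^8 J/(m²·K).
D = C / (ρ c_p) = 3.12×10^8 / (1025 × 3864) = 78.9 m.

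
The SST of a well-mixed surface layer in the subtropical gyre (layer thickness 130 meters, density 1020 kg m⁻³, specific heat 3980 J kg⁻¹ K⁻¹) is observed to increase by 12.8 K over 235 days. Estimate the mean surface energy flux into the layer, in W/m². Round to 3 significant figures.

333

Areal heat capacity C = ρ c_p D = 1020 × 3980 × 130 = 5.28×10^8 J/(m^2 K).
Required heat per unit area: Q = C ΔT = 5.28×10^8 × 12.8 = 6.76×10^9 J/m².
Flux F = Q / Δt = 6.76×10^9 / 2.03×10^7 s = 333 W/m².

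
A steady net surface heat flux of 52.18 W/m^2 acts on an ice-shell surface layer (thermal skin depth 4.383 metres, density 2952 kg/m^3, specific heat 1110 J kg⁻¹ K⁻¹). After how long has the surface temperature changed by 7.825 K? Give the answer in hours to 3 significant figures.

Areal heat capacity C = ρ c_p D = 2952 × 1110 × 4.383 = 1.44×10^7 J/(m^2 K).
Time required: Δt = C ΔT / F = 1.44×10^7 × 7.825 / 52.18 = 2.15×10^6 s.
In hours: 2.15×10^6 s / (3600 s/hour) = 598 hours.

598 hours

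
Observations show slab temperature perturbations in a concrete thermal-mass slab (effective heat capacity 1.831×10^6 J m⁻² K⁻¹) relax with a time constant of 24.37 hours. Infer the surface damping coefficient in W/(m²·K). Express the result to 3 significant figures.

20.9

Areal heat capacity C = 1.831×10^6 J m⁻² K⁻¹ (given).
τ = 24.37 hours = 87700 s.
λ = C / τ = 1.83×10^6 / 87700 = 20.9 W/(m²·K).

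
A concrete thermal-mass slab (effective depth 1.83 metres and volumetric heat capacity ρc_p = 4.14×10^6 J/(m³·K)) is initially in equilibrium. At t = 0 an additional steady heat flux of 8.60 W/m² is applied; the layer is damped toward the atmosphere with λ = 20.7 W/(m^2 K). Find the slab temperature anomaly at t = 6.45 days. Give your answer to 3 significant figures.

Areal heat capacity C = ρc_p × D = 4.14×10^6 × 1.83 = 7.58×10^6 J m⁻² K⁻¹.
τ = C / λ = 7.58×10^6 / 20.7 = 3.66×10^5 s.
Equilibrium anomaly ΔT_eq = F / λ = 8.60 / 20.7 = 0.415 K.
t = 6.45 days = 5.57×10^5 s, so t/τ = 1.52.
ΔT(t) = ΔT_eq (1 − e^(−t/τ)) = 0.415 × (1 − e^−1.52) = 0.325 K.

0.325 K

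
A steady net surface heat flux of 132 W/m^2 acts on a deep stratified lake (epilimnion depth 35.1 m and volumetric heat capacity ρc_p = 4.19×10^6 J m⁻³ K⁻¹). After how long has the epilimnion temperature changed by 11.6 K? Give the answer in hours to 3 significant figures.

3590 hours

Areal heat capacity C = ρc_p × D = 4.19×10^6 × 35.1 = 1.47×10^8 J m⁻² K⁻¹.
Time required: Δt = C ΔT / F = 1.47×10^8 × 11.6 / 132 = 1.29×10^7 s.
In hours: 1.29×10^7 s / (3600 s/hour) = 3590 hours.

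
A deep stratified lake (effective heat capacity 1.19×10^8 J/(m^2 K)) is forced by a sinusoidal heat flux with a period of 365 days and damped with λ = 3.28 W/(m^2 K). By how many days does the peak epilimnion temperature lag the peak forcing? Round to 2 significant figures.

Areal heat capacity C = 1.19×10^8 J/(m^2 K) (given).
ω = 2π / 3.15×10^7 s = 1.99×10^-7 s⁻¹.
Phase lag φ = arctan(Cω/λ) = arctan(23.7/3.28) = 1.43 rad.
Time lag = φ / ω = 1.43 / 1.99×10^-7 = 7.19×10^6 s = 83.3 days.

83 days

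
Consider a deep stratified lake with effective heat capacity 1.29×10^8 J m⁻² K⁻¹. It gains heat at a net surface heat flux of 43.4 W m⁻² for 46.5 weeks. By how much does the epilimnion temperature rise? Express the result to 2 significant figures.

Areal heat capacity C = 1.29×10^8 J m⁻² K⁻¹ (given).
Net heat input Q = F Δt = 43.4 × (46.5 weeks × 6.048×10^5 s/week) = 1.22×10^9 J/m².
ΔT = Q / C = 1.22×10^9 / 1.29×10^8 = 9.46 K.

9.5 K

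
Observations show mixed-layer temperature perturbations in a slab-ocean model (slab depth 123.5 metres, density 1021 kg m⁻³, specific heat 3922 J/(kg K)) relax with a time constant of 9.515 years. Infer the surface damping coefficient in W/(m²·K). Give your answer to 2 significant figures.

1.6

Areal heat capacity C = ρ c_p D = 1021 × 3922 × 123.5 = 4.95×10^8 J m⁻² K⁻¹.
τ = 9.515 years = 3.00×10^8 s.
λ = C / τ = 4.95×10^8 / 3.00×10^8 = 1.65 W/(m²·K).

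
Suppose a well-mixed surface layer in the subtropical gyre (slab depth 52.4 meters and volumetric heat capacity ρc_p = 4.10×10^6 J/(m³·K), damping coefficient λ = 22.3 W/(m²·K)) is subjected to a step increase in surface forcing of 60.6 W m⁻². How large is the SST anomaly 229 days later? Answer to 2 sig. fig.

2.4 K

Areal heat capacity C = ρc_p × D = 4.10×10^6 × 52.4 = 2.15×10^8 J m⁻² K⁻¹.
τ = C / λ = 2.15×10^8 / 22.3 = 9.63×10^6 s.
Equilibrium anomaly ΔT_eq = F / λ = 60.6 / 22.3 = 2.72 K.
t = 229 days = 1.98×10^7 s, so t/τ = 2.05.
ΔT(t) = ΔT_eq (1 − e^(−t/τ)) = 2.72 × (1 − e^−2.05) = 2.37 K.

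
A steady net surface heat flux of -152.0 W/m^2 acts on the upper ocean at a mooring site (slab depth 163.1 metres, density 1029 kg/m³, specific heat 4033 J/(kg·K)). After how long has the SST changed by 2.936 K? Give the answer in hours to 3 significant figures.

3630 hours

Areal heat capacity C = ρ c_p D = 1029 × 4033 × 163.1 = 6.77×10^8 J m⁻² K⁻¹.
Time required: Δt = C ΔT / F = 6.77×10^8 × -2.936 / -152.0 = 1.31×10^7 s.
In hours: 1.31×10^7 s / (3600 s/hour) = 3630 hours.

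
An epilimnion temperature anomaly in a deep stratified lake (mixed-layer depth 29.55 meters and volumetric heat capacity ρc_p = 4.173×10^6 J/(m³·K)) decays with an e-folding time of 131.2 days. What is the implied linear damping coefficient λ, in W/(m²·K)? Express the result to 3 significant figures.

Areal heat capacity C = ρc_p × D = 4.173×10^6 × 29.55 = 1.23×10^8 J/(m²·K).
τ = 131.2 days = 1.13×10^7 s.
λ = C / τ = 1.23×10^8 / 1.13×10^7 = 10.9 W/(m²·K).

10.9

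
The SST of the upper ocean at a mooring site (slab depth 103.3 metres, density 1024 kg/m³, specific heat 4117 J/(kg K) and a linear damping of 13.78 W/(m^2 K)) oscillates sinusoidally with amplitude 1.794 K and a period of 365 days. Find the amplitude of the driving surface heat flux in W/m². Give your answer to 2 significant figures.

Areal heat capacity C = ρ c_p D = 1024 × 4117 × 103.3 = 4.35×10^8 J/(m²·K).
ω = 2π / 3.15×10^7 s = 1.99×10^-7 s⁻¹.
√((Cω)² + λ²) = √((86.8)² + 13.78²) = 87.9 W/(m²·K).
F₀ = A × √((Cω)²+λ²) = 1.794 × 87.9 = 158 W/m².

160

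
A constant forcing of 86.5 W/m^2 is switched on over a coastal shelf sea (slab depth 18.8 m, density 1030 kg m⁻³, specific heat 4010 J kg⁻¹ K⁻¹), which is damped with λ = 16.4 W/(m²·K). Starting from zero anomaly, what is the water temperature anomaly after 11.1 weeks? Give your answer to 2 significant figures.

Areal heat capacity C = ρ c_p D = 1030 × 4010 × 18.8 = 7.76×10^7 J/(m^2 K).
τ = C / λ = 7.76×10^7 / 16.4 = 4.73×10^6 s.
Equilibrium anomaly ΔT_eq = F / λ = 86.5 / 16.4 = 5.27 K.
t = 11.1 weeks = 6.71×10^6 s, so t/τ = 1.42.
ΔT(t) = ΔT_eq (1 − e^(−t/τ)) = 5.27 × (1 − e^−1.42) = 4.00 K.

4.0 K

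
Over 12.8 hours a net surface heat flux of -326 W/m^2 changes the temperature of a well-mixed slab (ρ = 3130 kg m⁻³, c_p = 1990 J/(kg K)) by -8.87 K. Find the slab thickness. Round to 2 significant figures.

0.27 m

Heat input Q = F Δt = -326 × 46100 s = -1.50×10^7 J/m².
Required areal heat capacity C = Q / ΔT = 1.69×10^6 J/(m²·K).
Depth D = C / (ρ c_p) = 1.69×10^6 / (3130 × 1990) = 0.272 m.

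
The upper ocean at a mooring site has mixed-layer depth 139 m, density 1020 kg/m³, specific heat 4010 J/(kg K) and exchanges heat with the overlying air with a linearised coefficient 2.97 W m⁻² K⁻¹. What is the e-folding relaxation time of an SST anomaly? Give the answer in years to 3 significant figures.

Areal heat capacity C = ρ c_p D = 1020 × 4010 × 139 = 5.69×10^8 J/(m²·K).
Relaxation time τ = C / λ = 5.69×10^8 / 2.97 = 1.91×10^8 s.
In years: 1.91×10^8 s / (3.156×10^7 s/year) = 6.07 years.

6.07 years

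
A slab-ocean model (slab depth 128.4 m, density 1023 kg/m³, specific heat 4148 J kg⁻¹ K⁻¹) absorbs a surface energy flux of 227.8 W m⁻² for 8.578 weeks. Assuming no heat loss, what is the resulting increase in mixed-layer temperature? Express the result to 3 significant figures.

Areal heat capacity C = ρ c_p D = 1023 × 4148 × 128.4 = 5.45×10^8 J/(m²·K).
Net heat input Q = F Δt = 227.8 × (8.578 weeks × 6.048×10^5 s/week) = 1.18×10^9 J/m².
ΔT = Q / C = 1.18×10^9 / 5.45×10^8 = 2.17 K.

2.17 K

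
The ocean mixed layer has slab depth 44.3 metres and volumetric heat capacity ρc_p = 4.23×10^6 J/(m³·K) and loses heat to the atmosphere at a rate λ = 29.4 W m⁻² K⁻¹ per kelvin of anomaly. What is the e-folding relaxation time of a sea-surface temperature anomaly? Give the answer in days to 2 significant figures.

74 days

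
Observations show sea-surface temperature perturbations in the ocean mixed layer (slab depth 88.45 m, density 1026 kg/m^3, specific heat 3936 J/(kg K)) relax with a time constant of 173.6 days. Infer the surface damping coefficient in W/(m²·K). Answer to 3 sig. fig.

23.8

Areal heat capacity C = ρ c_p D = 1026 × 3936 × 88.45 = 3.57×10^8 J/(m²·K).
τ = 173.6 days = 1.50×10^7 s.
λ = C / τ = 3.57×10^8 / 1.50×10^7 = 23.8 W/(m²·K).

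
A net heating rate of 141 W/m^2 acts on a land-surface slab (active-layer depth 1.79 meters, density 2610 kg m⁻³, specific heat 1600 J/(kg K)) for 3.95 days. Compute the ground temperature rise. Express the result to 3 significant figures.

Areal heat capacity C = ρ c_p D = 2610 × 1600 × 1.79 = 7.48×10^6 J/(m^2 K).
Net heat input Q = F Δt = 141 × (3.95 days × 86400 s/day) = 4.81×10^7 J/m².
ΔT = Q / C = 4.81×10^7 / 7.48×10^6 = 6.44 K.

6.44 K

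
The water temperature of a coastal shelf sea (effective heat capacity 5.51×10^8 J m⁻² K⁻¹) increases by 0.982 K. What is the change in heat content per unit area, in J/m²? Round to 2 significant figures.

5.4×10^8

Areal heat capacity C = 5.51×10^8 J m⁻² K⁻¹ (given).
ΔQ = C ΔT = 5.51×10^8 × 0.982 = 5.41×10^8 J/m².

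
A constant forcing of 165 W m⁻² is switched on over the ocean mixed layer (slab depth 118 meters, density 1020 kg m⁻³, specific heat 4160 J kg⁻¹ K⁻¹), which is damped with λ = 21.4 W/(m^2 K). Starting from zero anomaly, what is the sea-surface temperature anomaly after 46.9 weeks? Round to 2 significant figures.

5.4 K

Areal heat capacity C = ρ c_p D = 1020 × 4160 × 118 = 5.01×10^8 J m⁻² K⁻¹.
τ = C / λ = 5.01×10^8 / 21.4 = 2.34×10^7 s.
Equilibrium anomaly ΔT_eq = F / λ = 165 / 21.4 = 7.71 K.
t = 46.9 weeks = 2.84×10^7 s, so t/τ = 1.21.
ΔT(t) = ΔT_eq (1 − e^(−t/τ)) = 7.71 × (1 − e^−1.21) = 5.42 K.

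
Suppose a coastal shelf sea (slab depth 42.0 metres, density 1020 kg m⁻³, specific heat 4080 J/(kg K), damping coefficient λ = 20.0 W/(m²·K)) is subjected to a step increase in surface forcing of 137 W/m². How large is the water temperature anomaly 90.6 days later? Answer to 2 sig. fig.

4.1 K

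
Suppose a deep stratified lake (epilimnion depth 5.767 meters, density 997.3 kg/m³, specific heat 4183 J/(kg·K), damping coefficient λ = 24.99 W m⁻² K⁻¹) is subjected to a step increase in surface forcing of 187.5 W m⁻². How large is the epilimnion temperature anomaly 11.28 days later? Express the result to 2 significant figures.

Areal heat capacity C = ρ c_p D = 997.3 × 4183 × 5.767 = 2.41×10^7 J/(m^2 K).
τ = C / λ = 2.41×10^7 / 24.99 = 9.63×10^5 s.
Equilibrium anomaly ΔT_eq = F / λ = 187.5 / 24.99 = 7.50 K.
t = 11.28 days = 9.75×10^5 s, so t/τ = 1.01.
ΔT(t) = ΔT_eq (1 − e^(−t/τ)) = 7.50 × (1 − e^−1.01) = 4.78 K.

4.8 K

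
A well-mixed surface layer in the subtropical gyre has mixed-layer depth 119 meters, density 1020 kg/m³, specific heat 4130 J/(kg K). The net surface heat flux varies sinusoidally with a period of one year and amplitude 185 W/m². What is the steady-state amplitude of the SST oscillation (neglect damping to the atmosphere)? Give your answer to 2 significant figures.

1.9 K

Areal heat capacity C = ρ c_p D = 1020 × 4130 × 119 = 5.01×10^8 J/(m²·K).
Angular frequency ω = 2π / T = 2π / 3.15×10^7 s = 1.99×10^-7 s⁻¹.
Cω = 5.01×10^8 × 1.99×10^-7 = 99.9 W/(m²·K).
Amplitude A = F₀ / (Cω) = 185 / 99.9 = 1.85 K.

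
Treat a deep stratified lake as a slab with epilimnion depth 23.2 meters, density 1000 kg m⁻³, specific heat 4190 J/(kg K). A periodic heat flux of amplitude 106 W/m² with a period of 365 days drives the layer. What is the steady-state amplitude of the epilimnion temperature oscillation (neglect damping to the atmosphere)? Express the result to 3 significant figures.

Areal heat capacity C = ρ c_p D = 1000 × 4190 × 23.2 = 9.72×10^7 J/(m²·K).
Angular frequency ω = 2π / T = 2π / 3.15×10^7 s = 1.99×10^-7 s⁻¹.
Cω = 9.72×10^7 × 1.99×10^-7 = 19.4 W/(m²·K).
Amplitude A = F₀ / (Cω) = 106 / 19.4 = 5.47 K.

5.47 K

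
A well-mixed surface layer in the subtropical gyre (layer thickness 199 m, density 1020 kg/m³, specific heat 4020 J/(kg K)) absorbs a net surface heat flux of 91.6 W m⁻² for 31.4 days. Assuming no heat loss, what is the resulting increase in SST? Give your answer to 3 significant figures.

Areal heat capacity C = ρ c_p D = 1020 × 4020 × 199 = 8.16×10^8 J/(m²·K).
Net heat input Q = F Δt = 91.6 × (31.4 days × 86400 s/day) = 2.49×10^8 J/m².
ΔT = Q / C = 2.49×10^8 / 8.16×10^8 = 0.305 K.

0.305 K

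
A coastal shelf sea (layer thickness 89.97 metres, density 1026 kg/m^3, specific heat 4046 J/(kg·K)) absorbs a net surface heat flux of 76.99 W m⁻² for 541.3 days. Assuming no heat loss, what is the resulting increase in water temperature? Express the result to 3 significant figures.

Areal heat capacity C = ρ c_p D = 1026 × 4046 × 89.97 = 3.73×10^8 J/(m^2 K).
Net heat input Q = F Δt = 76.99 × (541.3 days × 86400 s/day) = 3.60×10^9 J/m².
ΔT = Q / C = 3.60×10^9 / 3.73×10^8 = 9.64 K.

9.64 K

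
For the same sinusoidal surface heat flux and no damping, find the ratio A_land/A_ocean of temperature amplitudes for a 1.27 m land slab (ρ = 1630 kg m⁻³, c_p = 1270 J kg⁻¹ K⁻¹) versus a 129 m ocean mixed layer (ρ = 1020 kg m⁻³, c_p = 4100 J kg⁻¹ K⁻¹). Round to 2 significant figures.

210

C_ocean = 1020 × 4100 × 129 = 5.39×10^8 J/(m²·K).
C_land = 1630 × 1270 × 1.27 = 2.63×10^6 J/(m²·K).
Undamped amplitude ∝ 1/C, so A_land/A_ocean = C_ocean/C_land = 205.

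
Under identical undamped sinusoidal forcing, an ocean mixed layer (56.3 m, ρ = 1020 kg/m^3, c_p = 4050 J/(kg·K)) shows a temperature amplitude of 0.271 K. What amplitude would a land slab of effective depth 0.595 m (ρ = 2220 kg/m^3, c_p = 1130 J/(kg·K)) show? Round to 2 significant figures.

C_ocean = 2.33×10^8 J/(m²·K); C_land = 1.49×10^6 J/(m²·K).
A ∝ 1/C ⇒ A_land = A_ocean × C_ocean/C_land = 0.271 × 156 = 42.2 K.

42 K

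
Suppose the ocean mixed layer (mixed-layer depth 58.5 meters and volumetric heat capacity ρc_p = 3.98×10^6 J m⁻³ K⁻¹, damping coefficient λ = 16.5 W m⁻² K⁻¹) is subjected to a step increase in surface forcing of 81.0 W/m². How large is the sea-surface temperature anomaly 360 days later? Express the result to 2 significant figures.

Areal heat capacity C = ρc_p × D = 3.98×10^6 × 58.5 = 2.33×10^8 J/(m²·K).
τ = C / λ = 2.33×10^8 / 16.5 = 1.41×10^7 s.
Equilibrium anomaly ΔT_eq = F / λ = 81.0 / 16.5 = 4.91 K.
t = 360 days = 3.11×10^7 s, so t/τ = 2.20.
ΔT(t) = ΔT_eq (1 − e^(−t/τ)) = 4.91 × (1 − e^−2.20) = 4.37 K.

4.4 K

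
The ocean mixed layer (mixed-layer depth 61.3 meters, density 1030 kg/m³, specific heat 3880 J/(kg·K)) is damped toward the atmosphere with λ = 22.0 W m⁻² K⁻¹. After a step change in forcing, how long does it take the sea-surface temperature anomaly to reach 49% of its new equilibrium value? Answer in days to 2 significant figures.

87 days

Areal heat capacity C = ρ c_p D = 1030 × 3880 × 61.3 = 2.45×10^8 J/(m²·K).
τ = C / λ = 2.45×10^8 / 22.0 = 1.11×10^7 s.
Fraction reached: 1 − e^(−t/τ) = 0.49 ⇒ t = −τ ln(1 − 0.49) = τ × 0.673.
t = 7.50×10^6 s = 86.8 days.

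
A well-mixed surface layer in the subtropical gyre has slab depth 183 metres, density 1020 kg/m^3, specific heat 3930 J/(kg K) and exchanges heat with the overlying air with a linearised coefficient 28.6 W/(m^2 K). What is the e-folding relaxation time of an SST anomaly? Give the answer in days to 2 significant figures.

300 days

Areal heat capacity C = ρ c_p D = 1020 × 3930 × 183 = 7.34×10^8 J/(m²·K).
Relaxation time τ = C / λ = 7.34×10^8 / 28.6 = 2.56×10^7 s.
In days: 2.56×10^7 s / (86400 s/day) = 297 days.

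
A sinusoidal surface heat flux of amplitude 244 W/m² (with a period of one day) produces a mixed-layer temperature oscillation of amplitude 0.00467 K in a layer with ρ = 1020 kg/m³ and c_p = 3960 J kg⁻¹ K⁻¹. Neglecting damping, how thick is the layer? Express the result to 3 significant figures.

ω = 2π / 86400 s = 7.27×10^-5 s⁻¹.
Required C = F₀ / (A ω) = 244 / (0.00467 × 7.27×10^-5) = 7.18×10^8 J/(m²·K).
D = C / (ρ c_p) = 7.18×10^8 / (1020 × 3960) = 178 m.

178 m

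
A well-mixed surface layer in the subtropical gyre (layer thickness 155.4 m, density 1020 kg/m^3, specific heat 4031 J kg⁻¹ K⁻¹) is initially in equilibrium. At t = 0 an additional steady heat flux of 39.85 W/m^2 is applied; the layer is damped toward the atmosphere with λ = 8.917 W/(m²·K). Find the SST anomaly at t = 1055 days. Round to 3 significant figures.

3.22 K

Areal heat capacity C = ρ c_p D = 1020 × 4031 × 155.4 = 6.39×10^8 J m⁻² K⁻¹.
τ = C / λ = 6.39×10^8 / 8.917 = 7.17×10^7 s.
Equilibrium anomaly ΔT_eq = F / λ = 39.85 / 8.917 = 4.47 K.
t = 1055 days = 9.12×10^7 s, so t/τ = 1.27.
ΔT(t) = ΔT_eq (1 − e^(−t/τ)) = 4.47 × (1 − e^−1.27) = 3.22 K.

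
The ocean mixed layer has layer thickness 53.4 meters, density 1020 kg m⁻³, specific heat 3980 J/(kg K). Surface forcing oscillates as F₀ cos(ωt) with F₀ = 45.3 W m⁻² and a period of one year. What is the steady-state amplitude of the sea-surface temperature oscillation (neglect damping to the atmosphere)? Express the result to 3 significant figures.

1.05 K

Areal heat capacity C = ρ c_p D = 1020 × 3980 × 53.4 = 2.17×10^8 J/(m²·K).
Angular frequency ω = 2π / T = 2π / 3.15×10^7 s = 1.99×10^-7 s⁻¹.
Cω = 2.17×10^8 × 1.99×10^-7 = 43.2 W/(m²·K).
Amplitude A = F₀ / (Cω) = 45.3 / 43.2 = 1.05 K.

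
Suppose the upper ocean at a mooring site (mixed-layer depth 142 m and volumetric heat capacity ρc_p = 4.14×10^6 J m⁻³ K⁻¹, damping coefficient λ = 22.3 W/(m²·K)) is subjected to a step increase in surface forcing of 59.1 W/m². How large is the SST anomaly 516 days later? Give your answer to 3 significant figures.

Areal heat capacity C = ρc_p × D = 4.14×10^6 × 142 = 5.88×10^8 J/(m²·K).
τ = C / λ = 5.88×10^8 / 22.3 = 2.64×10^7 s.
Equilibrium anomaly ΔT_eq = F / λ = 59.1 / 22.3 = 2.65 K.
t = 516 days = 4.46×10^7 s, so t/τ = 1.69.
ΔT(t) = ΔT_eq (1 − e^(−t/τ)) = 2.65 × (1 − e^−1.69) = 2.16 K.

2.16 K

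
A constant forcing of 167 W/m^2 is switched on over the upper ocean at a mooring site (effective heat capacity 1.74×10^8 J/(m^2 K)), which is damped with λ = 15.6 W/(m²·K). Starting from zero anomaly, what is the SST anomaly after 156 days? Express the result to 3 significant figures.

Areal heat capacity C = 1.74×10^8 J/(m^2 K) (given).
τ = C / λ = 1.74×10^8 / 15.6 = 1.12×10^7 s.
Equilibrium anomaly ΔT_eq = F / λ = 167 / 15.6 = 10.7 K.
t = 156 days = 1.35×10^7 s, so t/τ = 1.21.
ΔT(t) = ΔT_eq (1 − e^(−t/τ)) = 10.7 × (1 − e^−1.21) = 7.51 K.

7.51 K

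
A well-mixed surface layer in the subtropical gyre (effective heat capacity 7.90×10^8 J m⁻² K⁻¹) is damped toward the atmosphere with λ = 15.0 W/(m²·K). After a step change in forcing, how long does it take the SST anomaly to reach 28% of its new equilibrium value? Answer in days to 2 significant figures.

Areal heat capacity C = 7.90×10^8 J m⁻² K⁻¹ (given).
τ = C / λ = 7.90×10^8 / 15.0 = 5.27×10^7 s.
Fraction reached: 1 − e^(−t/τ) = 0.28 ⇒ t = −τ ln(1 − 0.28) = τ × 0.329.
t = 1.73×10^7 s = 200 days.

200 days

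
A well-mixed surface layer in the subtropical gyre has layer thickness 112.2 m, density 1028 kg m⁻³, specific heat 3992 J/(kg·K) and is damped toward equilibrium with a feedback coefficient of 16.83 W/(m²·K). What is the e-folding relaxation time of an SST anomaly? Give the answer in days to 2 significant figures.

320 days

Areal heat capacity C = ρ c_p D = 1028 × 3992 × 112.2 = 4.60×10^8 J/(m²·K).
Relaxation time τ = C / λ = 4.60×10^8 / 16.83 = 2.74×10^7 s.
In days: 2.74×10^7 s / (86400 s/day) = 317 days.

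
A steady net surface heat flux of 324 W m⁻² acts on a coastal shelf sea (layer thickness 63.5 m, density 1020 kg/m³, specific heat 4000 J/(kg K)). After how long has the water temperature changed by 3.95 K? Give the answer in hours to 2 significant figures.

880 hours

Areal heat capacity C = ρ c_p D = 1020 × 4000 × 63.5 = 2.59×10^8 J m⁻² K⁻¹.
Time required: Δt = C ΔT / F = 2.59×10^8 × 3.95 / 324 = 3.16×10^6 s.
In hours: 3.16×10^6 s / (3600 s/hour) = 877 hours.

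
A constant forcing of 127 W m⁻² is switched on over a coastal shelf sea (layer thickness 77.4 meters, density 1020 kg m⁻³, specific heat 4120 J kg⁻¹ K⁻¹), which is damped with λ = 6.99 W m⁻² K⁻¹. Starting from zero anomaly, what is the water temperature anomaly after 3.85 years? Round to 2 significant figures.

17 K

Areal heat capacity C = ρ c_p D = 1020 × 4120 × 77.4 = 3.25×10^8 J/(m^2 K).
τ = C / λ = 3.25×10^8 / 6.99 = 4.65×10^7 s.
Equilibrium anomaly ΔT_eq = F / λ = 127 / 6.99 = 18.2 K.
t = 3.85 years = 1.21×10^8 s, so t/τ = 2.61.
ΔT(t) = ΔT_eq (1 − e^(−t/τ)) = 18.2 × (1 − e^−2.61) = 16.8 K.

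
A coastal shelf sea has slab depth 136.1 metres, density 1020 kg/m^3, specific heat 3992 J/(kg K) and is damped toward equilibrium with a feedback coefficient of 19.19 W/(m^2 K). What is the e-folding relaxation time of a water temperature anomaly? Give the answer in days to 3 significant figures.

334 days

Areal heat capacity C = ρ c_p D = 1020 × 3992 × 136.1 = 5.54×10^8 J/(m²·K).
Relaxation time τ = C / λ = 5.54×10^8 / 19.19 = 2.89×10^7 s.
In days: 2.89×10^7 s / (86400 s/day) = 334 days.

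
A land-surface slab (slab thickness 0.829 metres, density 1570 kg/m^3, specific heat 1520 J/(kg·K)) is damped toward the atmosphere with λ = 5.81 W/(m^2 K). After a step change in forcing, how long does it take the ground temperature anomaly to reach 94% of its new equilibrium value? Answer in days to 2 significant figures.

Areal heat capacity C = ρ c_p D = 1570 × 1520 × 0.829 = 1.98×10^6 J m⁻² K⁻¹.
τ = C / λ = 1.98×10^6 / 5.81 = 3.41×10^5 s.
Fraction reached: 1 − e^(−t/τ) = 0.94 ⇒ t = −τ ln(1 − 0.94) = τ × 2.81.
t = 9.58×10^5 s = 11.1 days.

11 days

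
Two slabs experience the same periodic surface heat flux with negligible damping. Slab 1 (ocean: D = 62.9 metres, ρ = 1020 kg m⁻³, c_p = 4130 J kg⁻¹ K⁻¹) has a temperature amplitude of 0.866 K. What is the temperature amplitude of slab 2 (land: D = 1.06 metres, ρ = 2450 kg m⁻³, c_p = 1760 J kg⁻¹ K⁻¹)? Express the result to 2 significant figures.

50 K

C_ocean = 2.65×10^8 J/(m²·K); C_land = 4.57×10^6 J/(m²·K).
A ∝ 1/C ⇒ A_land = A_ocean × C_ocean/C_land = 0.866 × 58.0 = 50.2 K.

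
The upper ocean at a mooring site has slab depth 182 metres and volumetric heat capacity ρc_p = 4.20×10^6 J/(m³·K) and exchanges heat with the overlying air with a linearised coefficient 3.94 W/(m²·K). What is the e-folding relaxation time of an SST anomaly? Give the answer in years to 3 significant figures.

Areal heat capacity C = ρc_p × D = 4.20×10^6 × 182 = 7.64×10^8 J/(m^2 K).
Relaxation time τ = C / λ = 7.64×10^8 / 3.94 = 1.94×10^8 s.
In years: 1.94×10^8 s / (3.156×10^7 s/year) = 6.15 years.

6.15 years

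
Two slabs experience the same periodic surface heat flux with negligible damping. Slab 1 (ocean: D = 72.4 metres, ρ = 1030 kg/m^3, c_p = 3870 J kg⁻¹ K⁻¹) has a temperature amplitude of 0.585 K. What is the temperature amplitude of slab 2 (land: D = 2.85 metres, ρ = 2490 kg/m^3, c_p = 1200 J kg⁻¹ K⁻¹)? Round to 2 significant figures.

20 K

C_ocean = 2.89×10^8 J/(m²·K); C_land = 8.52×10^6 J/(m²·K).
A ∝ 1/C ⇒ A_land = A_ocean × C_ocean/C_land = 0.585 × 33.9 = 19.8 K.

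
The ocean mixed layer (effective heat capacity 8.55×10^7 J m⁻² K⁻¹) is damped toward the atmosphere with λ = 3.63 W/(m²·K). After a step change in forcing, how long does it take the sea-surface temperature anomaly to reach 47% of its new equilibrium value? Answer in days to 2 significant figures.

Areal heat capacity C = 8.55×10^7 J m⁻² K⁻¹ (given).
τ = C / λ = 8.55×10^7 / 3.63 = 2.36×10^7 s.
Fraction reached: 1 − e^(−t/τ) = 0.47 ⇒ t = −τ ln(1 − 0.47) = τ × 0.635.
t = 1.50×10^7 s = 173 days.

170 days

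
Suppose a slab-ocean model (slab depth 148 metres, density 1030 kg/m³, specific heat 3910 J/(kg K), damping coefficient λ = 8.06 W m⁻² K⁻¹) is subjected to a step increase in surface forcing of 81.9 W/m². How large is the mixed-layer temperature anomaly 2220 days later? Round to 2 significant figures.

Areal heat capacity C = ρ c_p D = 1030 × 3910 × 148 = 5.96×10^8 J m⁻² K⁻¹.
τ = C / λ = 5.96×10^8 / 8.06 = 7.40×10^7 s.
Equilibrium anomaly ΔT_eq = F / λ = 81.9 / 8.06 = 10.2 K.
t = 2220 days = 1.92×10^8 s, so t/τ = 2.59.
ΔT(t) = ΔT_eq (1 − e^(−t/τ)) = 10.2 × (1 − e^−2.59) = 9.40 K.

9.4 K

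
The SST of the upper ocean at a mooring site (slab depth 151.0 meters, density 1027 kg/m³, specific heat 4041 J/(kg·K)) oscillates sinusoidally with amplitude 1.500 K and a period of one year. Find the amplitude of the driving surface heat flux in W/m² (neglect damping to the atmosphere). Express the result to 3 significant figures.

187

Areal heat capacity C = ρ c_p D = 1027 × 4041 × 151.0 = 6.27×10^8 J m⁻² K⁻¹.
ω = 2π / 3.15×10^7 s = 1.99×10^-7 s⁻¹.
Cω = 6.27×10^8 × 1.99×10^-7 = 125 W/(m²·K).
F₀ = A × Cω = 1.500 × 125 = 187 W/m².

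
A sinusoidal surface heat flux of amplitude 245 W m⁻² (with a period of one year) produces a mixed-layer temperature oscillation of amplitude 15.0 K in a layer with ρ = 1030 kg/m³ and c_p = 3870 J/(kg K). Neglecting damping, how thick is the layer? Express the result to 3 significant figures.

20.6 m

ω = 2π / 3.15×10^7 s = 1.99×10^-7 s⁻¹.
Required C = F₀ / (A ω) = 245 / (15.0 × 1.99×10^-7) = 8.20×10^7 J/(m²·K).
D = C / (ρ c_p) = 8.20×10^7 / (1030 × 3870) = 20.6 m.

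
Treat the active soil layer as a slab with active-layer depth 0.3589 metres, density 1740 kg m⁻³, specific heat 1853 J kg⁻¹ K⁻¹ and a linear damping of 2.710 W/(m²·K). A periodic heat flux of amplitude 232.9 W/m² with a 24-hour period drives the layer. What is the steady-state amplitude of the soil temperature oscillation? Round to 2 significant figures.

Areal heat capacity C = ρ c_p D = 1740 × 1853 × 0.3589 = 1.16×10^6 J/(m^2 K).
Angular frequency ω = 2π / T = 2π / 86400 s = 7.27×10^-5 s⁻¹.
√((Cω)² + λ²) = √((84.2)² + 2.710²) = 84.2 W/(m²·K).
Amplitude A = F₀ / √((Cω)²+λ²) = 232.9 / 84.2 = 2.77 K.

2.8 K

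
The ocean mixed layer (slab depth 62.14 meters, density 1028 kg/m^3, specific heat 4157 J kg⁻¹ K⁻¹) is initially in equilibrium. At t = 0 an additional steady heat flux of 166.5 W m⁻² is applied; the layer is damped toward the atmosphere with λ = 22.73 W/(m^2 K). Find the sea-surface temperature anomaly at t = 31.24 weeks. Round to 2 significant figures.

5.9 K

Areal heat capacity C = ρ c_p D = 1028 × 4157 × 62.14 = 2.66×10^8 J m⁻² K⁻¹.
τ = C / λ = 2.66×10^8 / 22.73 = 1.17×10^7 s.
Equilibrium anomaly ΔT_eq = F / λ = 166.5 / 22.73 = 7.33 K.
t = 31.24 weeks = 1.89×10^7 s, so t/τ = 1.62.
ΔT(t) = ΔT_eq (1 − e^(−t/τ)) = 7.33 × (1 − e^−1.62) = 5.87 K.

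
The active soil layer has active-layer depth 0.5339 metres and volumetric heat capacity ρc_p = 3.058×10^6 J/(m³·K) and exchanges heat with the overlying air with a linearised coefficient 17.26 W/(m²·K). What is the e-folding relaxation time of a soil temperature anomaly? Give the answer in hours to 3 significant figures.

26.3 hours

Areal heat capacity C = ρc_p × D = 3.058×10^6 × 0.5339 = 1.63×10^6 J/(m²·K).
Relaxation time τ = C / λ = 1.63×10^6 / 17.26 = 94600 s.
In hours: 94600 s / (3600 s/hour) = 26.3 hours.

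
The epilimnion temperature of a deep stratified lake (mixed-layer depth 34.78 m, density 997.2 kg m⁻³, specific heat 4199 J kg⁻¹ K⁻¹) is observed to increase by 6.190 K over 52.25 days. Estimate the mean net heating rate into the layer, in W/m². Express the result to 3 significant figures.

Areal heat capacity C = ρ c_p D = 997.2 × 4199 × 34.78 = 1.46×10^8 J/(m^2 K).
Required heat per unit area: Q = C ΔT = 1.46×10^8 × 6.190 = 9.01×10^8 J/m².
Flux F = Q / Δt = 9.01×10^8 / 4.51×10^6 s = 200 W/m².

200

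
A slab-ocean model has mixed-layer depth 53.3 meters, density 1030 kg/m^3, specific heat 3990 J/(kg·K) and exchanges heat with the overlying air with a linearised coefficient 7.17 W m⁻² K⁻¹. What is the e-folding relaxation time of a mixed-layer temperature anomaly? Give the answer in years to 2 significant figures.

Areal heat capacity C = ρ c_p D = 1030 × 3990 × 53.3 = 2.19×10^8 J/(m²·K).
Relaxation time τ = C / λ = 2.19×10^8 / 7.17 = 3.06×10^7 s.
In years: 3.06×10^7 s / (3.156×10^7 s/year) = 0.968 years.

0.97 years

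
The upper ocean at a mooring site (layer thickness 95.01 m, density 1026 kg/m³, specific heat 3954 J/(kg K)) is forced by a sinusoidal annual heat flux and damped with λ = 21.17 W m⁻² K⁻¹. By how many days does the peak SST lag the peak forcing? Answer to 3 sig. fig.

75.6 days

Areal heat capacity C = ρ c_p D = 1026 × 3954 × 95.01 = 3.85×10^8 J/(m^2 K).
ω = 2π / 3.15×10^7 s = 1.99×10^-7 s⁻¹.
Phase lag φ = arctan(Cω/λ) = arctan(76.8/21.17) = 1.30 rad.
Time lag = φ / ω = 1.30 / 1.99×10^-7 = 6.53×10^6 s = 75.6 days.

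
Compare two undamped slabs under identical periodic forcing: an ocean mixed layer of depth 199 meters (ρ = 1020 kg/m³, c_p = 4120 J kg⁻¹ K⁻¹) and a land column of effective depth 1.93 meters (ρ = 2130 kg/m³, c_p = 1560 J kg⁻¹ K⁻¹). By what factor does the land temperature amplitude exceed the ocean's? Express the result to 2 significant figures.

130

C_ocean = 1020 × 4120 × 199 = 8.36×10^8 J/(m²·K).
C_land = 2130 × 1560 × 1.93 = 6.41×10^6 J/(m²·K).
Undamped amplitude ∝ 1/C, so A_land/A_ocean = C_ocean/C_land = 130.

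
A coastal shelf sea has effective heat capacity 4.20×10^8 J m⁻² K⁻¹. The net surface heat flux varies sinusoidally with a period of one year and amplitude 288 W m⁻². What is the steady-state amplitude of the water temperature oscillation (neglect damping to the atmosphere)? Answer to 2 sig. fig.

3.4 K

Areal heat capacity C = 4.20×10^8 J m⁻² K⁻¹ (given).
Angular frequency ω = 2π / T = 2π / 3.15×10^7 s = 1.99×10^-7 s⁻¹.
Cω = 4.20×10^8 × 1.99×10^-7 = 83.7 W/(m²·K).
Amplitude A = F₀ / (Cω) = 288 / 83.7 = 3.44 K.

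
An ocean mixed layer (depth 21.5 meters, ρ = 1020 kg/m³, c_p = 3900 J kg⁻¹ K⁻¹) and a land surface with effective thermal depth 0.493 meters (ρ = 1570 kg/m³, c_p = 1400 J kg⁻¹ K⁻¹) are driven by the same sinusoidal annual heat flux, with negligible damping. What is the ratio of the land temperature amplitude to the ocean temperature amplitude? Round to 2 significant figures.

79

C_ocean = 1020 × 3900 × 21.5 = 8.55×10^7 J/(m²·K).
C_land = 1570 × 1400 × 0.493 = 1.08×10^6 J/(m²·K).
Undamped amplitude ∝ 1/C, so A_land/A_ocean = C_ocean/C_land = 78.9.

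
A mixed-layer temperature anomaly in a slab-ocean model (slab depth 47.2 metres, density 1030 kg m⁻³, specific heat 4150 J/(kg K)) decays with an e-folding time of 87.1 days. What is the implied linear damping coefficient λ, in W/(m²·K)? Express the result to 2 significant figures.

Areal heat capacity C = ρ c_p D = 1030 × 4150 × 47.2 = 2.02×10^8 J/(m²·K).
τ = 87.1 days = 7.53×10^6 s.
λ = C / τ = 2.02×10^8 / 7.53×10^6 = 26.8 W/(m²·K).

27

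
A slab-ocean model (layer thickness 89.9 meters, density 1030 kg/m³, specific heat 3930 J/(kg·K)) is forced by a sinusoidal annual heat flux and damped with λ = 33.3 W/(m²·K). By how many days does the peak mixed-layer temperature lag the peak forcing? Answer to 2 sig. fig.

Areal heat capacity C = ρ c_p D = 1030 × 3930 × 89.9 = 3.64×10^8 J m⁻² K⁻¹.
ω = 2π / 3.15×10^7 s = 1.99×10^-7 s⁻¹.
Phase lag φ = arctan(Cω/λ) = arctan(72.5/33.3) = 1.14 rad.
Time lag = φ / ω = 1.14 / 1.99×10^-7 = 5.72×10^6 s = 66.2 days.

66 days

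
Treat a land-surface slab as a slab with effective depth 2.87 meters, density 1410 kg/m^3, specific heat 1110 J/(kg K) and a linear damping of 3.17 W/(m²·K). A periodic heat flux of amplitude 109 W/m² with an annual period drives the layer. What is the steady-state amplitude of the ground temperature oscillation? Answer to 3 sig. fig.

Areal heat capacity C = ρ c_p D = 1410 × 1110 × 2.87 = 4.49×10^6 J/(m^2 K).
Angular frequency ω = 2π / T = 2π / 3.15×10^7 s = 1.99×10^-7 s⁻¹.
√((Cω)² + λ²) = √((0.895)² + 3.17²) = 3.29 W/(m²·K).
Amplitude A = F₀ / √((Cω)²+λ²) = 109 / 3.29 = 33.1 K.

33.1 K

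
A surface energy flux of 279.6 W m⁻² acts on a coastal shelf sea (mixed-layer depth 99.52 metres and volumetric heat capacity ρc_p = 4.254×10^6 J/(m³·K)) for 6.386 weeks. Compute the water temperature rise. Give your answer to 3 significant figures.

Areal heat capacity C = ρc_p × D = 4.254×10^6 × 99.52 = 4.23×10^8 J/(m^2 K).
Net heat input Q = F Δt = 279.6 × (6.386 weeks × 6.048×10^5 s/week) = 1.08×10^9 J/m².
ΔT = Q / C = 1.08×10^9 / 4.23×10^8 = 2.55 K.

2.55 K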